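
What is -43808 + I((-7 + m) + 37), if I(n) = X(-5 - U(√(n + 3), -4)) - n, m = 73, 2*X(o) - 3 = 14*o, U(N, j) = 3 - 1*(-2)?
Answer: -87959/2 ≈ -43980.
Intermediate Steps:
U(N, j) = 5 (U(N, j) = 3 + 2 = 5)
X(o) = 3/2 + 7*o (X(o) = 3/2 + (14*o)/2 = 3/2 + 7*o)
I(n) = -137/2 - n (I(n) = (3/2 + 7*(-5 - 1*5)) - n = (3/2 + 7*(-5 - 5)) - n = (3/2 + 7*(-10)) - n = (3/2 - 70) - n = -137/2 - n)
-43808 + I((-7 + m) + 37) = -43808 + (-137/2 - ((-7 + 73) + 37)) = -43808 + (-137/2 - (66 + 37)) = -43808 + (-137/2 - 1*103) = -43808 + (-137/2 - 103) = -43808 - 343/2 = -87959/2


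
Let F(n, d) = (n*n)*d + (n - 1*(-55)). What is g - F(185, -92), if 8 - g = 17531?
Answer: 3130937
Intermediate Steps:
g = -17523 (g = 8 - 1*17531 = 8 - 17531 = -17523)
F(n, d) = 55 + n + d*n**2 (F(n, d) = n**2*d + (n + 55) = d*n**2 + (55 + n) = 55 + n + d*n**2)
g - F(185, -92) = -17523 - (55 + 185 - 92*185**2) = -17523 - (55 + 185 - 92*34225) = -17523 - (55 + 185 - 3148700) = -17523 - 1*(-3148460) = -17523 + 3148460 = 3130937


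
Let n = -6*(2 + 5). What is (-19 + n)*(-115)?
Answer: 7015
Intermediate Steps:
n = -42 (n = -6*7 = -42)
(-19 + n)*(-115) = (-19 - 42)*(-115) = -61*(-115) = 7015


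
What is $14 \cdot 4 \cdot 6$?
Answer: $336$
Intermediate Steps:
$14 \cdot 4 \cdot 6 = 56 \cdot 6 = 336$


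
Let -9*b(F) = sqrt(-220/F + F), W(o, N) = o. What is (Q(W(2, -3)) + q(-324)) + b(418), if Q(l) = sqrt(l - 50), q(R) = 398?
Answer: 398 - 2*sqrt(37677)/171 + 4*I*sqrt(3) ≈ 395.73 + 6.9282*I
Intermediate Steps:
b(F) = -sqrt(F - 220/F)/9 (b(F) = -sqrt(-220/F + F)/9 = -sqrt(F - 220/F)/9)
Q(l) = sqrt(-50 + l)
(Q(W(2, -3)) + q(-324)) + b(418) = (sqrt(-50 + 2) + 398) - sqrt(418 - 220/418)/9 = (sqrt(-48) + 398) - sqrt(418 - 220*1/418)/9 = (4*I*sqrt(3) + 398) - sqrt(418 - 10/19)/9 = (398 + 4*I*sqrt(3)) - 2*sqrt(37677)/171 = 398 - 2*sqrt(37677)/171 + 4*I*sqrt(3)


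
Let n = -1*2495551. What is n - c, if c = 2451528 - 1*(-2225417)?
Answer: -7172496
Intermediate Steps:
n = -2495551
c = 4676945 (c = 2451528 + 2225417 = 4676945)
n - c = -2495551 - 1*4676945 = -2495551 - 4676945 = -7172496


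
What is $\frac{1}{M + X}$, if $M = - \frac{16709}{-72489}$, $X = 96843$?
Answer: $\frac{72489}{7020068936} \approx 1.0326 \cdot 10^{-5}$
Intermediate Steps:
$M = \frac{16709}{72489}$ ($M = \left(-16709\right) \left(- \frac{1}{72489}\right) = \frac{16709}{72489} \approx 0.2305$)
$\frac{1}{M + X} = \frac{1}{\frac{16709}{72489} + 96843} = \frac{1}{\frac{7020068936}{72489}} = \frac{72489}{7020068936}$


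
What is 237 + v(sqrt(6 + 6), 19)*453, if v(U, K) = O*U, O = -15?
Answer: 237 - 13590*sqrt(3) ≈ -23302.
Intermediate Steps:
v(U, K) = -15*U
237 + v(sqrt(6 + 6), 19)*453 = 237 - 15*sqrt(6 + 6)*453 = 237 - 30*sqrt(3)*453 = 237 - 13590*sqrt(3)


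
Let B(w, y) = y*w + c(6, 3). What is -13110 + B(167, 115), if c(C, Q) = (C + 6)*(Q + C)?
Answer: 6203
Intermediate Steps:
c(C, Q) = (6 + C)*(C + Q)
B(w, y) = 108 + w*y (B(w, y) = y*w + (6² + 6*6 + 6*3 + 6*3) = w*y + (36 + 36 + 18 + 18) = w*y + 108 = 108 + w*y)
-13110 + B(167, 115) = -13110 + (108 + 167*115) = -13110 + (108 + 19205) = -13110 + 19313 = 6203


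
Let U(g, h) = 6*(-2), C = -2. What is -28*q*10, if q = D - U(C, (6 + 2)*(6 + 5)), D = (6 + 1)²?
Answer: -17080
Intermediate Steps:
U(g, h) = -12
D = 49 (D = 7² = 49)
q = 61 (q = 49 - 1*(-12) = 49 + 12 = 61)
-28*q*10 = -28*61*10 = -1708*10 = -17080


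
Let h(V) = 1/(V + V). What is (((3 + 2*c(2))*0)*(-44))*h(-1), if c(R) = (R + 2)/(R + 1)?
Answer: 0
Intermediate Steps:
h(V) = 1/(2*V)
c(R) = (2 + R)/(1 + R)
(((3 + 2*c(2))*0)*(-44))*h(-1) = (((3 + 2*((2 + 2)/(1 + 2)))*0)*(-44))*((½)/(-1)) = (((3 + 2*(4/3))*0)*(-44))*((½)*(-1)) = (((3 + 2*((⅓)*4))*0)*(-44))*(-½) = (((3 + 2*(4/3))*0)*(-44))*(-½) = (((3 + 8/3)*0)*(-44))*(-½) = (((17/3)*0)*(-44))*(-½) = (0*(-44))*(-½) = 0*(-½) = 0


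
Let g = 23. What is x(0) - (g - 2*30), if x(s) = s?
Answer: 37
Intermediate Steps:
x(0) - (g - 2*30) = 0 - (23 - 2*30) = 0 - (23 - 60) = 0 - 1*(-37) = 0 + 37 = 37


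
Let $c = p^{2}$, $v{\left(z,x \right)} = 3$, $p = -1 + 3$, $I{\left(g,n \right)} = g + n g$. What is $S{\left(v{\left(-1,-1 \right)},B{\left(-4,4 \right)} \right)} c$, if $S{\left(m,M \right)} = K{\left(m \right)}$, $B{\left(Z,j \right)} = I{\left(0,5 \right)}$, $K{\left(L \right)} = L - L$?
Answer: $0$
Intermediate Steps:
$K{\left(L \right)} = 0$
$I{\left(g,n \right)} = g + g n$
$p = 2$
$B{\left(Z,j \right)} = 0$ ($B{\left(Z,j \right)} = 0 \left(1 + 5\right) = 0 \cdot 6 = 0$)
$S{\left(m,M \right)} = 0$
$c = 4$ ($c = 2^{2} = 4$)
$S{\left(v{\left(-1,-1 \right)},B{\left(-4,4 \right)} \right)} c = 0 \cdot 4 = 0$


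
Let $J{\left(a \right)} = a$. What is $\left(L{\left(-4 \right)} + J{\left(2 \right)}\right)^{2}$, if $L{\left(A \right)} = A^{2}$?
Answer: $324$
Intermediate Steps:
$\left(L{\left(-4 \right)} + J{\left(2 \right)}\right)^{2} = \left(\left(-4\right)^{2} + 2\right)^{2} = \left(16 + 2\right)^{2} = 18^{2} = 324$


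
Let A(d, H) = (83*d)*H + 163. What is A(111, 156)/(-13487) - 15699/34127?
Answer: -49265575070/460270849 ≈ -107.04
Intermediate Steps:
A(d, H) = 163 + 83*H*d (A(d, H) = 83*H*d + 163 = 163 + 83*H*d)
A(111, 156)/(-13487) - 15699/34127 = (163 + 83*156*111)/(-13487) - 15699/34127 = (163 + 1437228)*(-1/13487) - 15699*1/34127 = 1437391*(-1/13487) - 15699/34127 = -1437391/13487 - 15699/34127 = -49265575070/460270849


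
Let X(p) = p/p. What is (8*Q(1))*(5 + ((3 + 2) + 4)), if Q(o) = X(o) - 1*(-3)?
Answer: 448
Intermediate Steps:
X(p) = 1
Q(o) = 4 (Q(o) = 1 - 1*(-3) = 1 + 3 = 4)
(8*Q(1))*(5 + ((3 + 2) + 4)) = (8*4)*(5 + ((3 + 2) + 4)) = 32*(5 + (5 + 4)) = 32*(5 + 9) = 32*14 = 448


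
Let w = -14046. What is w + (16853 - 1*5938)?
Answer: -3131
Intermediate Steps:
w + (16853 - 1*5938) = -14046 + (16853 - 1*5938) = -14046 + (16853 - 5938) = -14046 + 10915 = -3131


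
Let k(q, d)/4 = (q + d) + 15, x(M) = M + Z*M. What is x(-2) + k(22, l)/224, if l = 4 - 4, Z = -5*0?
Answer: -75/56 ≈ -1.3393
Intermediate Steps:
Z = 0
x(M) = M (x(M) = M + 0*M = M + 0 = M)
l = 0
k(q, d) = 60 + 4*d + 4*q (k(q, d) = 4*((q + d) + 15) = 4*((d + q) + 15) = 4*(15 + d + q) = 60 + 4*d + 4*q)
x(-2) + k(22, l)/224 = -2 + (60 + 4*0 + 4*22)/224 = -2 + (60 + 0 + 88)*(1/224) = -2 + 148*(1/224) = -2 + 37/56 = -75/56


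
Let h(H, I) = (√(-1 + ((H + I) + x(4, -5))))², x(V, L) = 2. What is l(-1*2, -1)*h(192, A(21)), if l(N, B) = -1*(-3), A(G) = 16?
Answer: 627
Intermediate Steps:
l(N, B) = 3
h(H, I) = 1 + H + I (h(H, I) = (√(-1 + ((H + I) + 2)))² = (√(-1 + (2 + H + I)))² = (√(1 + H + I))² = 1 + H + I)
l(-1*2, -1)*h(192, A(21)) = 3*(1 + 192 + 16) = 3*209 = 627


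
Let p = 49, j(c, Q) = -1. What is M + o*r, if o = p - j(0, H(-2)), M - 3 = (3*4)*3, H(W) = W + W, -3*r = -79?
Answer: 4067/3 ≈ 1355.7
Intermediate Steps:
r = 79/3 (r = -⅓*(-79) = 79/3 ≈ 26.333)
H(W) = 2*W
M = 39 (M = 3 + (3*4)*3 = 3 + 12*3 = 3 + 36 = 39)
o = 50 (o = 49 - 1*(-1) = 49 + 1 = 50)
M + o*r = 39 + 50*(79/3) = 39 + 3950/3 = 4067/3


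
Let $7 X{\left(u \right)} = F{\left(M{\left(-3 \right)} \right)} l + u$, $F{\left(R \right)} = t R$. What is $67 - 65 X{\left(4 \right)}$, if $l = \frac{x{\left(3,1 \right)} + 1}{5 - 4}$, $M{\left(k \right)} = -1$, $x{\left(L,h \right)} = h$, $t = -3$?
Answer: $- \frac{181}{7} \approx -25.857$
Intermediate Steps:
$l = 2$ ($l = \frac{1 + 1}{5 - 4} = \frac{2}{1} = 2 \cdot 1 = 2$)
$F{\left(R \right)} = - 3 R$
$X{\left(u \right)} = \frac{6}{7} + \frac{u}{7}$ ($X{\left(u \right)} = \frac{\left(-3\right) \left(-1\right) 2 + u}{7} = \frac{3 \cdot 2 + u}{7} = \frac{6 + u}{7} = \frac{6}{7} + \frac{u}{7}$)
$67 - 65 X{\left(4 \right)} = 67 - 65 \left(\frac{6}{7} + \frac{1}{7} \cdot 4\right) = 67 - 65 \left(\frac{6}{7} + \frac{4}{7}\right) = 67 - \frac{650}{7} = - \frac{181}{7}$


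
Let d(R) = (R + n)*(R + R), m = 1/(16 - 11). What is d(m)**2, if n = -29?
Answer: 82944/625 ≈ 132.71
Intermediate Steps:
m = 1/5 ≈ 0.20000
d(R) = 2*R*(-29 + R) (d(R) = (R - 29)*(R + R) = (-29 + R)*(2*R) = 2*R*(-29 + R))
d(m)**2 = (2*(1/5)*(-29 + 1/5))**2 = (2*(1/5)*(-144/5))**2 = (-288/25)**2 = 82944/625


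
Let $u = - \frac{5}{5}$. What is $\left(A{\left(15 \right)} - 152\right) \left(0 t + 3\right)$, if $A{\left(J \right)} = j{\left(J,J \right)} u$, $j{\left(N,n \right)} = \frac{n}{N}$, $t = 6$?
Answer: $-459$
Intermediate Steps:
$u = -1$ ($u = \left(-5\right) \frac{1}{5} = -1$)
$A{\left(J \right)} = -1$ ($A{\left(J \right)} = \frac{J}{J} \left(-1\right) = 1 \left(-1\right) = -1$)
$\left(A{\left(15 \right)} - 152\right) \left(0 t + 3\right) = \left(-1 - 152\right) \left(0 \cdot 6 + 3\right) = - 153 \left(0 + 3\right) = \left(-153\right) 3 = -459$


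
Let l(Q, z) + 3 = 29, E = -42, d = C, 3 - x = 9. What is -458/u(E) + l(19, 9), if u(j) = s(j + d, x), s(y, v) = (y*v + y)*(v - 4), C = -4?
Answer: 30129/1150 ≈ 26.199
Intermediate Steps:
x = -6 (x = 3 - 1*9 = 3 - 9 = -6)
d = -4
s(y, v) = (-4 + v)*(y + v*y) (s(y, v) = (v*y + y)*(-4 + v) = (y + v*y)*(-4 + v) = (-4 + v)*(y + v*y))
u(j) = -200 + 50*j (u(j) = (j - 4)*(-4 + (-6)² - 3*(-6)) = (-4 + j)*(-4 + 36 + 18) = (-4 + j)*50 = -200 + 50*j)
l(Q, z) = 26 (l(Q, z) = -3 + 29 = 26)
-458/u(E) + l(19, 9) = -458/(-200 + 50*(-42)) + 26 = -458/(-200 - 2100) + 26 = -458/(-2300) + 26 = -458*(-1/2300) + 26 = 229/1150 + 26 = 30129/1150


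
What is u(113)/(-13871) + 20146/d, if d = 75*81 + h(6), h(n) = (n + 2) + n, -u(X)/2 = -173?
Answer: 277338372/84460519 ≈ 3.2836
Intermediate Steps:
u(X) = 346 (u(X) = -2*(-173) = 346)
h(n) = 2 + 2*n (h(n) = (2 + n) + n = 2 + 2*n)
d = 6089 (d = 75*81 + (2 + 2*6) = 6075 + (2 + 12) = 6075 + 14 = 6089)
u(113)/(-13871) + 20146/d = 346/(-13871) + 20146/6089 = 346*(-1/13871) + 20146*(1/6089) = -346/13871 + 20146/6089 = 277338372/84460519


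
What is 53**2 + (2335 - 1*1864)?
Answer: 3280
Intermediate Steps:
53**2 + (2335 - 1*1864) = 2809 + (2335 - 1864) = 2809 + 471 = 3280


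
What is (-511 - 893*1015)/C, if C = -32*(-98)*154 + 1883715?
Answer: -906906/2366659 ≈ -0.38320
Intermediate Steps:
C = 2366659 (C = 3136*154 + 1883715 = 482944 + 1883715 = 2366659)
(-511 - 893*1015)/C = (-511 - 893*1015)/2366659 = (-511 - 906395)*(1/2366659) = -906906*1/2366659 = -906906/2366659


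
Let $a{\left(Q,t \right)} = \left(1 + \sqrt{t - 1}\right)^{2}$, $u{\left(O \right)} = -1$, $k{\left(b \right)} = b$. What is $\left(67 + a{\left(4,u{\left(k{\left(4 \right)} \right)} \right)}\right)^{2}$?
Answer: $4348 + 264 i \sqrt{2} \approx 4348.0 + 373.35 i$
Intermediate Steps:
$a{\left(Q,t \right)} = \left(1 + \sqrt{-1 + t}\right)^{2}$
$\left(67 + a{\left(4,u{\left(k{\left(4 \right)} \right)} \right)}\right)^{2} = \left(67 + \left(1 + \sqrt{-1 - 1}\right)^{2}\right)^{2} = \left(67 + \left(1 + \sqrt{-2}\right)^{2}\right)^{2} = \left(67 + \left(1 + i \sqrt{2}\right)^{2}\right)^{2}$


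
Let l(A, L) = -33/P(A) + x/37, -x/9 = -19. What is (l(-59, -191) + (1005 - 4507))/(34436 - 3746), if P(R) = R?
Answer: -3816778/33498135 ≈ -0.11394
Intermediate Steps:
x = 171 (x = -9*(-19) = 171)
l(A, L) = 171/37 - 33/A (l(A, L) = -33/A + 171/37 = 171/37 - 33/A)
(l(-59, -191) + (1005 - 4507))/(34436 - 3746) = ((171/37 - 33/(-59)) + (1005 - 4507))/(34436 - 3746) = ((171/37 - 33*(-1/59)) - 3502)/30690 = ((171/37 + 33/59) - 3502)*(1/30690) = (11310/2183 - 3502)*(1/30690) = -7633556/2183*1/30690 = -3816778/33498135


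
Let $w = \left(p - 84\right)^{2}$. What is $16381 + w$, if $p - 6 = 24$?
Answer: $19297$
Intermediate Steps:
$p = 30$ ($p = 6 + 24 = 30$)
$w = 2916$ ($w = \left(30 - 84\right)^{2} = \left(-54\right)^{2} = 2916$)
$16381 + w = 16381 + 2916 = 19297$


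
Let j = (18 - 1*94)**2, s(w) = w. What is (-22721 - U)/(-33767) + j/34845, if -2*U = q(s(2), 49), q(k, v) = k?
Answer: 986716592/1176611115 ≈ 0.83861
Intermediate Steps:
U = -1 (U = -1/2*2 = -1)
j = 5776 (j = (18 - 94)**2 = (-76)**2 = 5776)
(-22721 - U)/(-33767) + j/34845 = (-22721 - 1*(-1))/(-33767) + 5776/34845 = (-22721 + 1)*(-1/33767) + 5776*(1/34845) = -22720*(-1/33767) + 5776/34845 = 22720/33767 + 5776/34845 = 986716592/1176611115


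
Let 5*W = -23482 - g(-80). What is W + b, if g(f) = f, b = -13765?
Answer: -92227/5 ≈ -18445.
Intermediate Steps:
W = -23402/5 (W = (-23482 - 1*(-80))/5 = (-23482 + 80)/5 = (⅕)*(-23402) = -23402/5 ≈ -4680.4)
W + b = -23402/5 - 13765 = -92227/5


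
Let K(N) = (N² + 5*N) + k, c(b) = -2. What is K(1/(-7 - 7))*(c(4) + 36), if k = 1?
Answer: 2159/98 ≈ 22.031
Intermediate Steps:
K(N) = 1 + N² + 5*N (K(N) = (N² + 5*N) + 1 = 1 + N² + 5*N)
K(1/(-7 - 7))*(c(4) + 36) = (1 + (1/(-7 - 7))² + 5/(-7 - 7))*(-2 + 36) = (1 + (1/(-14))² + 5/(-14))*34 = (1 + (-1/14)² + 5*(-1/14))*34 = (1 + 1/196 - 5/14)*34 = (127/196)*34 = 2159/98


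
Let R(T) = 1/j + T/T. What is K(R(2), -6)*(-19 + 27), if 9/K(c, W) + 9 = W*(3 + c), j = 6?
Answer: -36/17 ≈ -2.1176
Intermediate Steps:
R(T) = 7/6 (R(T) = 1/6 + T/T = 1*(1/6) + 1 = 1/6 + 1 = 7/6)
K(c, W) = 9/(-9 + W*(3 + c))
K(R(2), -6)*(-19 + 27) = (9/(-9 + 3*(-6) - 6*7/6))*(-19 + 27) = (9/(-9 - 18 - 7))*8 = (9/(-34))*8 = (9*(-1/34))*8 = -9/34*8 = -36/17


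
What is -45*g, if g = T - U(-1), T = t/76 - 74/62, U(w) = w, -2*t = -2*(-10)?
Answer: 17235/1178 ≈ 14.631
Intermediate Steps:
t = -10 (t = -(-1)*(-10) = -½*20 = -10)
T = -1561/1178 (T = -10/76 - 74/62 = -10*1/76 - 74*1/62 = -5/38 - 37/31 = -1561/1178 ≈ -1.3251)
g = -383/1178 (g = -1561/1178 - 1*(-1) = -1561/1178 + 1 = -383/1178 ≈ -0.32513)
-45*g = -45*(-383/1178) = 17235/1178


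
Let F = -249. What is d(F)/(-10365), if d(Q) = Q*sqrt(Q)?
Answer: 83*I*sqrt(249)/3455 ≈ 0.37908*I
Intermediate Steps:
d(Q) = Q**(3/2)
d(F)/(-10365) = (-249)**(3/2)/(-10365) = -249*I*sqrt(249)*(-1/10365) = 83*I*sqrt(249)/3455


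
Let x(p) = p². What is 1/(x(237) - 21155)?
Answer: 1/35014 ≈ 2.8560e-5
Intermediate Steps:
1/(x(237) - 21155) = 1/(237² - 21155) = 1/(56169 - 21155) = 1/35014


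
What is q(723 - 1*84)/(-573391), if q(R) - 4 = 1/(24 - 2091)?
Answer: -1181/169314171 ≈ -6.9752e-6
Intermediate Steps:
q(R) = 8267/2067 (q(R) = 4 + 1/(24 - 2091) = 4 + 1/(-2067) = 4 - 1/2067 = 8267/2067)
q(723 - 1*84)/(-573391) = (8267/2067)/(-573391) = (8267/2067)*(-1/573391) = -1181/169314171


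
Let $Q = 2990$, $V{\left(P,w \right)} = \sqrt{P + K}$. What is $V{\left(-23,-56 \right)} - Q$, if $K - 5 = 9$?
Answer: $-2990 + 3 i \approx -2990.0 + 3.0 i$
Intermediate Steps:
$K = 14$ ($K = 5 + 9 = 14$)
$V{\left(P,w \right)} = \sqrt{14 + P}$ ($V{\left(P,w \right)} = \sqrt{P + 14} = \sqrt{14 + P}$)
$V{\left(-23,-56 \right)} - Q = \sqrt{14 - 23} - 2990 = \sqrt{-9} - 2990 = 3 i - 2990 = -2990 + 3 i$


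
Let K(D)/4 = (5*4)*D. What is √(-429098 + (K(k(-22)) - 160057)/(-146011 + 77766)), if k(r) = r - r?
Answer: I*√1998461530877485/68245 ≈ 655.05*I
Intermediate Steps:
k(r) = 0
K(D) = 80*D (K(D) = 4*((5*4)*D) = 4*(20*D) = 80*D)
√(-429098 + (K(k(-22)) - 160057)/(-146011 + 77766)) = √(-429098 + (80*0 - 160057)/(-146011 + 77766)) = √(-429098 + (0 - 160057)/(-68245)) = √(-429098 - 160057*(-1/68245)) = √(-429098 + 160057/68245) = √(-29283632953/68245) = I*√1998461530877485/68245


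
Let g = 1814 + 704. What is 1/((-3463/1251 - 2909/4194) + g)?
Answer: 194322/488630093 ≈ 0.00039769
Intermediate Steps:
g = 2518
1/((-3463/1251 - 2909/4194) + g) = 1/((-3463/1251 - 2909/4194) + 2518) = 1/(-672703/194322 + 2518) = 1/(488630093/194322) = 194322/488630093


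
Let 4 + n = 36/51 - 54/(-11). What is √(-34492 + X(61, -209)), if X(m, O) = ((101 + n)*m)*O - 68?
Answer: I*√388068707/17 ≈ 1158.8*I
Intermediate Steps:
n = 302/187 (n = -4 + (36/51 - 54/(-11)) = -4 + (36*(1/51) - 54*(-1/11)) = -4 + (12/17 + 54/11) = -4 + 1050/187 = 302/187 ≈ 1.6150)
X(m, O) = -68 + 19189*O*m/187 (X(m, O) = ((101 + 302/187)*m)*O - 68 = (19189*m/187)*O - 68 = 19189*O*m/187 - 68 = -68 + 19189*O*m/187)
√(-34492 + X(61, -209)) = √(-34492 + (-68 + (19189/187)*(-209)*61)) = √(-34492 + (-68 - 22240051/17)) = √(-34492 - 22241207/17) = √(-22827571/17) = I*√388068707/17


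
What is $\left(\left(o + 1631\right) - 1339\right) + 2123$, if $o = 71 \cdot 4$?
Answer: $2699$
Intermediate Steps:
$o = 284$
$\left(\left(o + 1631\right) - 1339\right) + 2123 = \left(\left(284 + 1631\right) - 1339\right) + 2123 = \left(1915 - 1339\right) + 2123 = 576 + 2123 = 2699$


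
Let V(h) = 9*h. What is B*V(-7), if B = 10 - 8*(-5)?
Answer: -3150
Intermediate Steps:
B = 50 (B = 10 + 40 = 50)
B*V(-7) = 50*(9*(-7)) = 50*(-63) = -3150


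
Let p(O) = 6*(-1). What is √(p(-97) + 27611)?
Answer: √27605 ≈ 166.15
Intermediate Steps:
p(O) = -6
√(p(-97) + 27611) = √(-6 + 27611) = √27605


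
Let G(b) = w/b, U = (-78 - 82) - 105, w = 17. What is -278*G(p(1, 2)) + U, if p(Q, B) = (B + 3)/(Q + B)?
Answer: -15503/5 ≈ -3100.6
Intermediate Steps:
p(Q, B) = (3 + B)/(B + Q)
U = -265 (U = -160 - 105 = -265)
G(b) = 17/b
-278*G(p(1, 2)) + U = -4726/((3 + 2)/(2 + 1)) - 265 = -4726/(5/3) - 265 = -4726/((⅓)*5) - 265 = -4726/5/3 - 265 = -4726*3/5 - 265 = -278*51/5 - 265 = -14178/5 - 265 = -15503/5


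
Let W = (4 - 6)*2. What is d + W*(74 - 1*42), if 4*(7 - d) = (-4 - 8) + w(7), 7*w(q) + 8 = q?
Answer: -3303/28 ≈ -117.96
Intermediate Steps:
w(q) = -8/7 + q/7
d = 281/28 (d = 7 - ((-4 - 8) + (-8/7 + (⅐)*7))/4 = 7 - (-12 + (-8/7 + 1))/4 = 7 - (-12 - ⅐)/4 = 7 - ¼*(-85/7) = 7 + 85/28 = 281/28 ≈ 10.036)
W = -4 (W = -2*2 = -4)
d + W*(74 - 1*42) = 281/28 - 4*(74 - 1*42) = 281/28 - 4*(74 - 42) = 281/28 - 4*32 = 281/28 - 128 = -3303/28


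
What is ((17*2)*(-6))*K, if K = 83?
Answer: -16932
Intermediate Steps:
((17*2)*(-6))*K = ((17*2)*(-6))*83 = (34*(-6))*83 = -204*83 = -16932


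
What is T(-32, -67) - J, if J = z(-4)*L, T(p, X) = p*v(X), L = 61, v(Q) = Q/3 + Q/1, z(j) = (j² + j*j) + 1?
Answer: 2537/3 ≈ 845.67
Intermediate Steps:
z(j) = 1 + 2*j² (z(j) = (j² + j²) + 1 = 2*j² + 1 = 1 + 2*j²)
v(Q) = 4*Q/3 (v(Q) = Q*(⅓) + Q*1 = Q/3 + Q = 4*Q/3)
T(p, X) = 4*X*p/3 (T(p, X) = p*(4*X/3) = 4*X*p/3)
J = 2013 (J = (1 + 2*(-4)²)*61 = (1 + 2*16)*61 = (1 + 32)*61 = 33*61 = 2013)
T(-32, -67) - J = (4/3)*(-67)*(-32) - 1*2013 = 8576/3 - 2013 = 2537/3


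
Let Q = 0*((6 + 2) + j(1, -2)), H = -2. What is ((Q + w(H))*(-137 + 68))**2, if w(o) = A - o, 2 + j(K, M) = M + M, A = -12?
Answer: 476100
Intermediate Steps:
j(K, M) = -2 + 2*M (j(K, M) = -2 + (M + M) = -2 + 2*M)
Q = 0 (Q = 0*((6 + 2) + (-2 + 2*(-2))) = 0*(8 + (-2 - 4)) = 0*(8 - 6) = 0*2 = 0)
w(o) = -12 - o
((Q + w(H))*(-137 + 68))**2 = ((0 + (-12 - 1*(-2)))*(-137 + 68))**2 = ((0 + (-12 + 2))*(-69))**2 = ((0 - 10)*(-69))**2 = (-10*(-69))**2 = 690**2 = 476100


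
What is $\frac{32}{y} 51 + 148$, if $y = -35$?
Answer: $\frac{3548}{35} \approx 101.37$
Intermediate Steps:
$\frac{32}{y} 51 + 148 = \frac{32}{-35} \cdot 51 + 148 = 32 \left(- \frac{1}{35}\right) 51 + 148 = \left(- \frac{32}{35}\right) 51 + 148 = - \frac{1632}{35} + 148 = \frac{3548}{35}$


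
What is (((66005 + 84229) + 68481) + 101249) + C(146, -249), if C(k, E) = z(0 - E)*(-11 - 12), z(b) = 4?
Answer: 319872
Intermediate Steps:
C(k, E) = -92 (C(k, E) = 4*(-11 - 12) = 4*(-23) = -92)
(((66005 + 84229) + 68481) + 101249) + C(146, -249) = (((66005 + 84229) + 68481) + 101249) - 92 = ((150234 + 68481) + 101249) - 92 = (218715 + 101249) - 92 = 319964 - 92 = 319872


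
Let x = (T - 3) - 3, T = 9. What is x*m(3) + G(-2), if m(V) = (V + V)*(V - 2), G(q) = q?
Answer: 16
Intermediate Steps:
m(V) = 2*V*(-2 + V) (m(V) = (2*V)*(-2 + V) = 2*V*(-2 + V))
x = 3 (x = (9 - 3) - 3 = 6 - 3 = 3)
x*m(3) + G(-2) = 3*(2*3*(-2 + 3)) - 2 = 3*(2*3*1) - 2 = 3*6 - 2 = 18 - 2 = 16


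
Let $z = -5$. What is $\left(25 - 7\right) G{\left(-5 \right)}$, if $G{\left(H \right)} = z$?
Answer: $-90$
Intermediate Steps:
$G{\left(H \right)} = -5$
$\left(25 - 7\right) G{\left(-5 \right)} = \left(25 - 7\right) \left(-5\right) = 18 \left(-5\right) = -90$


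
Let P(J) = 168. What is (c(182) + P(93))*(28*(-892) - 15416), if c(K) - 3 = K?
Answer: -14258376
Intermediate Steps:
c(K) = 3 + K
(c(182) + P(93))*(28*(-892) - 15416) = ((3 + 182) + 168)*(28*(-892) - 15416) = (185 + 168)*(-24976 - 15416) = 353*(-40392) = -14258376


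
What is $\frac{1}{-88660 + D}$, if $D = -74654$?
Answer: $- \frac{1}{163314} \approx -6.1232 \cdot 10^{-6}$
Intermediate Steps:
$\frac{1}{-88660 + D} = \frac{1}{-88660 - 74654} = \frac{1}{-163314} = - \frac{1}{163314}$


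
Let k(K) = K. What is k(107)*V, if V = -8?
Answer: -856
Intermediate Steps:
k(107)*V = 107*(-8) = -856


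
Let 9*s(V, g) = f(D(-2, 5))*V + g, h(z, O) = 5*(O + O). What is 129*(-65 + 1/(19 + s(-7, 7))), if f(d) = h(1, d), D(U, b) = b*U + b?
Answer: -1475373/176 ≈ -8382.8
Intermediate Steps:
D(U, b) = b + U*b (D(U, b) = U*b + b = b + U*b)
h(z, O) = 10*O (h(z, O) = 5*(2*O) = 10*O)
f(d) = 10*d
s(V, g) = -50*V/9 + g/9 (s(V, g) = ((10*(5*(1 - 2)))*V + g)/9 = ((10*(5*(-1)))*V + g)/9 = ((10*(-5))*V + g)/9 = (-50*V + g)/9 = (g - 50*V)/9 = -50*V/9 + g/9)
129*(-65 + 1/(19 + s(-7, 7))) = 129*(-65 + 1/(19 + (-50/9*(-7) + (⅑)*7))) = 129*(-65 + 1/(19 + (350/9 + 7/9))) = 129*(-65 + 1/(19 + 119/3)) = 129*(-65 + 1/(176/3)) = 129*(-65 + 3/176) = 129*(-11437/176) = -1475373/176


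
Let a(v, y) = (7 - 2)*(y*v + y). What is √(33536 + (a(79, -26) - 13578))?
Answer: 9*√118 ≈ 97.765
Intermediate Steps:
a(v, y) = 5*y + 5*v*y (a(v, y) = 5*(v*y + y) = 5*(y + v*y) = 5*y + 5*v*y)
√(33536 + (a(79, -26) - 13578)) = √(33536 + (5*(-26)*(1 + 79) - 13578)) = √(33536 + (5*(-26)*80 - 13578)) = √(33536 + (-10400 - 13578)) = √(33536 - 23978) = √9558 = 9*√118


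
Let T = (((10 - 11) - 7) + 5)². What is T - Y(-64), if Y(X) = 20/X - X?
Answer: -875/16 ≈ -54.688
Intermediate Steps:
Y(X) = -X + 20/X
T = 9 (T = ((-1 - 7) + 5)² = (-8 + 5)² = (-3)² = 9)
T - Y(-64) = 9 - (-1*(-64) + 20/(-64)) = 9 - (64 + 20*(-1/64)) = 9 - (64 - 5/16) = 9 - 1*1019/16 = 9 - 1019/16 = -875/16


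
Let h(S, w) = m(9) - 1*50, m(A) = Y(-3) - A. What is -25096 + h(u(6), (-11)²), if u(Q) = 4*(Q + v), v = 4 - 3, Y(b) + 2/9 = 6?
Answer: -226343/9 ≈ -25149.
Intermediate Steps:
Y(b) = 52/9 (Y(b) = -2/9 + 6 = 52/9)
v = 1
m(A) = 52/9 - A
u(Q) = 4 + 4*Q (u(Q) = 4*(Q + 1) = 4*(1 + Q) = 4 + 4*Q)
h(S, w) = -479/9 (h(S, w) = (52/9 - 1*9) - 1*50 = (52/9 - 9) - 50 = -29/9 - 50 = -479/9)
-25096 + h(u(6), (-11)²) = -25096 - 479/9 = -226343/9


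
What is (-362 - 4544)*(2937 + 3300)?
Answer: -30598722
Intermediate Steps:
(-362 - 4544)*(2937 + 3300) = -4906*6237 = -30598722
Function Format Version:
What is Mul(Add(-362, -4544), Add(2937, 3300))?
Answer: -30598722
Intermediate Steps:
Mul(Add(-362, -4544), Add(2937, 3300)) = Mul(-4906, 6237) = -30598722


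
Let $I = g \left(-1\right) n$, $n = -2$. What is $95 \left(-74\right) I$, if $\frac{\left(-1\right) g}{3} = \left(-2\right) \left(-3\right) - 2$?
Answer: $168720$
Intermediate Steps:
$g = -12$ ($g = - 3 \left(\left(-2\right) \left(-3\right) - 2\right) = - 3 \left(6 - 2\right) = \left(-3\right) 4 = -12$)
$I = -24$ ($I = \left(-12\right) \left(-1\right) \left(-2\right) = 12 \left(-2\right) = -24$)
$95 \left(-74\right) I = 95 \left(-74\right) \left(-24\right) = \left(-7030\right) \left(-24\right) = 168720$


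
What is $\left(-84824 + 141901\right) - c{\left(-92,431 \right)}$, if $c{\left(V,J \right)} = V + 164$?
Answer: $57005$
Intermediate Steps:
$c{\left(V,J \right)} = 164 + V$
$\left(-84824 + 141901\right) - c{\left(-92,431 \right)} = \left(-84824 + 141901\right) - \left(164 - 92\right) = 57077 - 72 = 57005$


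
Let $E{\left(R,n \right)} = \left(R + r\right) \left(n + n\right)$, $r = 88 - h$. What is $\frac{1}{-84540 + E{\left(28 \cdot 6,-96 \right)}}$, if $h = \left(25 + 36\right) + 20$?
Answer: $- \frac{1}{118140} \approx -8.4645 \cdot 10^{-6}$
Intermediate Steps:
$h = 81$ ($h = 61 + 20 = 81$)
$r = 7$ ($r = 88 - 81 = 7$)
$E{\left(R,n \right)} = 2 n \left(7 + R\right)$ ($E{\left(R,n \right)} = \left(R + 7\right) \left(n + n\right) = \left(7 + R\right) 2 n = 2 n \left(7 + R\right)$)
$\frac{1}{-84540 + E{\left(28 \cdot 6,-96 \right)}} = \frac{1}{-84540 + 2 \left(-96\right) \left(7 + 28 \cdot 6\right)} = \frac{1}{-84540 + 2 \left(-96\right) \left(7 + 168\right)} = \frac{1}{-84540 + 2 \left(-96\right) 175} = \frac{1}{-84540 - 33600} = \frac{1}{-118140} = - \frac{1}{118140}$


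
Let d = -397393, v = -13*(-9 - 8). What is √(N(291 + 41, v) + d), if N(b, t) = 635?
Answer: I*√396758 ≈ 629.89*I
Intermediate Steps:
v = 221 (v = -13*(-17) = 221)
√(N(291 + 41, v) + d) = √(635 - 397393) = √(-396758) = I*√396758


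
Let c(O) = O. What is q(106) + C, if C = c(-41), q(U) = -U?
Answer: -147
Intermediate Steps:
C = -41
q(106) + C = -1*106 - 41 = -106 - 41 = -147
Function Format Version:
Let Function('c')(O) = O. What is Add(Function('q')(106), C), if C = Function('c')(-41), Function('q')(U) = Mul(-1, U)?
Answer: -147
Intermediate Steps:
C = -41
Add(Function('q')(106), C) = Add(Mul(-1, 106), -41) = Add(-106, -41) = -147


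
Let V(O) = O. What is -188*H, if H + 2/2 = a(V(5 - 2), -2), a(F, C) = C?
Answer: 564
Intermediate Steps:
H = -3 (H = -1 - 2 = -3)
-188*H = -188*(-3) = 564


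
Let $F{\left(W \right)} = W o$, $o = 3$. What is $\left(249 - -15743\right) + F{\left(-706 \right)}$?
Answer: $13874$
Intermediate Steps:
$F{\left(W \right)} = 3 W$ ($F{\left(W \right)} = W 3 = 3 W$)
$\left(249 - -15743\right) + F{\left(-706 \right)} = \left(249 - -15743\right) + 3 \left(-706\right) = \left(249 + 15743\right) - 2118 = 15992 - 2118 = 13874$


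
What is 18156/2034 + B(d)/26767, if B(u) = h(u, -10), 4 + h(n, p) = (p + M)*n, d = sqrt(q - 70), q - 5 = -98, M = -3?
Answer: 80995586/9074013 - I*sqrt(163)/2059 ≈ 8.9261 - 0.0062007*I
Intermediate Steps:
q = -93 (q = 5 - 98 = -93)
d = I*sqrt(163) (d = sqrt(-93 - 70) = sqrt(-163) = I*sqrt(163) ≈ 12.767*I)
h(n, p) = -4 + n*(-3 + p) (h(n, p) = -4 + (p - 3)*n = -4 + (-3 + p)*n = -4 + n*(-3 + p))
B(u) = -4 - 13*u (B(u) = -4 - 3*u + u*(-10) = -4 - 3*u - 10*u = -4 - 13*u)
18156/2034 + B(d)/26767 = 18156/2034 + (-4 - 13*I*sqrt(163))/26767 = 18156*(1/2034) + (-4 - 13*I*sqrt(163))*(1/26767) = 3026/339 + (-4/26767 - I*sqrt(163)/2059) = 80995586/9074013 - I*sqrt(163)/2059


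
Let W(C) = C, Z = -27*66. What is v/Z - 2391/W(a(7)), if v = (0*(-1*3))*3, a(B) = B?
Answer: -2391/7 ≈ -341.57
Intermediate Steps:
Z = -1782
v = 0 (v = (0*(-3))*3 = 0*3 = 0)
v/Z - 2391/W(a(7)) = 0/(-1782) - 2391/7 = 0*(-1/1782) - 2391*⅐ = 0 - 2391/7 = -2391/7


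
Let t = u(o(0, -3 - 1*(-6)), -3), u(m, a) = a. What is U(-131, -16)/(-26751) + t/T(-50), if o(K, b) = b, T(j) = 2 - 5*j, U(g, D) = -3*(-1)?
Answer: -9001/749028 ≈ -0.012017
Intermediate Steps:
U(g, D) = 3
t = -3
U(-131, -16)/(-26751) + t/T(-50) = 3/(-26751) - 3/(2 - 5*(-50)) = 3*(-1/26751) - 3/(2 + 250) = -1/8917 - 3/252 = -1/8917 - 3*1/252 = -1/8917 - 1/84 = -9001/749028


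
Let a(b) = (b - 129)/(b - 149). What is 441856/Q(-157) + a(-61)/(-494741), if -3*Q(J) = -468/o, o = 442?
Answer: 684576558847/546819 ≈ 1.2519e+6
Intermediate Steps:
Q(J) = 6/17 (Q(J) = -(-156)/442 = -1/3*(-18/17) = 6/17)
a(b) = (-129 + b)/(-149 + b)
441856/Q(-157) + a(-61)/(-494741) = 441856/(6/17) + ((-129 - 61)/(-149 - 61))/(-494741) = 441856*(17/6) + (-190/(-210))*(-1/494741) = 3755776/3 - 1/210*(-190)*(-1/494741) = 3755776/3 + (19/21)*(-1/494741) = 3755776/3 - 1/546819 = 684576558847/546819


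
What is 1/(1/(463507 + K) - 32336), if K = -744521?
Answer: -281014/9086868705 ≈ -3.0925e-5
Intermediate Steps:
1/(1/(463507 + K) - 32336) = 1/(1/(463507 - 744521) - 32336) = 1/(1/(-281014) - 32336) = 1/(-1/281014 - 32336) = 1/(-9086868705/281014) = -281014/9086868705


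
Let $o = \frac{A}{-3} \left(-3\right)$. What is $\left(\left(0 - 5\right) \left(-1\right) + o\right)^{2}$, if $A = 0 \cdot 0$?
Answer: $25$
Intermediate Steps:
$A = 0$
$o = 0$ ($o = \frac{0}{-3} \left(-3\right) = 0 \left(- \frac{1}{3}\right) \left(-3\right) = 0 \left(-3\right) = 0$)
$\left(\left(0 - 5\right) \left(-1\right) + o\right)^{2} = \left(\left(0 - 5\right) \left(-1\right) + 0\right)^{2} = \left(\left(-5\right) \left(-1\right) + 0\right)^{2} = \left(5 + 0\right)^{2} = 5^{2} = 25$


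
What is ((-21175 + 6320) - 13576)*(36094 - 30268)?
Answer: -165639006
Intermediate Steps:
((-21175 + 6320) - 13576)*(36094 - 30268) = (-14855 - 13576)*5826 = -28431*5826 = -165639006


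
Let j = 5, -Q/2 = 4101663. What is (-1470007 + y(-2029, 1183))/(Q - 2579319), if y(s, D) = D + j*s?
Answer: 1478969/10782645 ≈ 0.13716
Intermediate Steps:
Q = -8203326 (Q = -2*4101663 = -8203326)
y(s, D) = D + 5*s
(-1470007 + y(-2029, 1183))/(Q - 2579319) = (-1470007 + (1183 + 5*(-2029)))/(-8203326 - 2579319) = (-1470007 + (1183 - 10145))/(-10782645) = (-1470007 - 8962)*(-1/10782645) = -1478969*(-1/10782645) = 1478969/10782645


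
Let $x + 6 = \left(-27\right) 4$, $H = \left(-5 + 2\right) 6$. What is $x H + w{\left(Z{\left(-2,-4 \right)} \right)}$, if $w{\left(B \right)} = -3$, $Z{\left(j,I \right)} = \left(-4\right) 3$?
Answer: $2049$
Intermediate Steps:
$Z{\left(j,I \right)} = -12$
$H = -18$ ($H = \left(-3\right) 6 = -18$)
$x = -114$ ($x = -6 - 108 = -114$)
$x H + w{\left(Z{\left(-2,-4 \right)} \right)} = \left(-114\right) \left(-18\right) - 3 = 2052 - 3 = 2049$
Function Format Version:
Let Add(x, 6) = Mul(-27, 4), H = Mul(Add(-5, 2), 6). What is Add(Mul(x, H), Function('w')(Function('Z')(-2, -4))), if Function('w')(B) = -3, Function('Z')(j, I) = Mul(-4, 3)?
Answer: 2049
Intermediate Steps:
Function('Z')(j, I) = -12
H = -18 (H = Mul(-3, 6) = -18)
x = -114 (x = Add(-6, Mul(-27, 4)) = Add(-6, -108) = -114)
Add(Mul(x, H), Function('w')(Function('Z')(-2, -4))) = Add(Mul(-114, -18), -3) = Add(2052, -3) = 2049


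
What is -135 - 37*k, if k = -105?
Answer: 3750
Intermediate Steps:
-135 - 37*k = -135 - 37*(-105) = -135 + 3885 = 3750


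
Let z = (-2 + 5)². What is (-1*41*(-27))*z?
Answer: 9963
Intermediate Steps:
z = 9 (z = 3² = 9)
(-1*41*(-27))*z = (-1*41*(-27))*9 = -41*(-27)*9 = 1107*9 = 9963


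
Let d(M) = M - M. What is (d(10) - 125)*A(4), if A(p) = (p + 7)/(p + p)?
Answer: -1375/8 ≈ -171.88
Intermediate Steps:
d(M) = 0
A(p) = (7 + p)/(2*p) (A(p) = (7 + p)/((2*p)) = (7 + p)*(1/(2*p)) = (7 + p)/(2*p))
(d(10) - 125)*A(4) = (0 - 125)*((½)*(7 + 4)/4) = -125*11/(2*4) = -125*11/8 = -1375/8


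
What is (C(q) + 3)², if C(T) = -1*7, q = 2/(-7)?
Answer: 16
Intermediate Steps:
q = -2/7 (q = 2*(-⅐) = -2/7 ≈ -0.28571)
C(T) = -7
(C(q) + 3)² = (-7 + 3)² = (-4)² = 16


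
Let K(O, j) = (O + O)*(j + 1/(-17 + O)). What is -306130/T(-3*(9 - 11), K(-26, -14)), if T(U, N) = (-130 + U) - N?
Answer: 6581795/18344 ≈ 358.80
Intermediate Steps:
K(O, j) = 2*O*(j + 1/(-17 + O)) (K(O, j) = (2*O)*(j + 1/(-17 + O)) = 2*O*(j + 1/(-17 + O)))
T(U, N) = -130 + U - N
-306130/T(-3*(9 - 11), K(-26, -14)) = -306130/(-130 - 3*(9 - 11) - 2*(-26)*(1 - 17*(-14) - 26*(-14))/(-17 - 26)) = -306130/(-130 - 3*(-2) - 2*(-26)*(1 + 238 + 364)/(-43)) = -306130/(-130 + 6 - 2*(-26)*(-1)*603/43) = -306130/(-130 + 6 - 1*31356/43) = -306130/(-130 + 6 - 31356/43) = -306130/(-36688/43) = -306130*(-43/36688) = 6581795/18344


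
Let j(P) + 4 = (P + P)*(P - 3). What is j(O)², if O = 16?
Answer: 169744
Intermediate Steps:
j(P) = -4 + 2*P*(-3 + P) (j(P) = -4 + (P + P)*(P - 3) = -4 + (2*P)*(-3 + P) = -4 + 2*P*(-3 + P))
j(O)² = (-4 - 6*16 + 2*16²)² = (-4 - 96 + 2*256)² = (-4 - 96 + 512)² = 412² = 169744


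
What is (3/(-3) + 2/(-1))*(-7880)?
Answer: 23640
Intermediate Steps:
(3/(-3) + 2/(-1))*(-7880) = (3*(-⅓) + 2*(-1))*(-7880) = (-1 - 2)*(-7880) = -3*(-7880) = 23640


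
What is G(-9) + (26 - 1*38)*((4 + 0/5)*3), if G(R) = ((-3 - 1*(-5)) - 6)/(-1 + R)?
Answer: -718/5 ≈ -143.60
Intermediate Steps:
G(R) = -4/(-1 + R) (G(R) = ((-3 + 5) - 6)/(-1 + R) = (2 - 6)/(-1 + R) = -4/(-1 + R))
G(-9) + (26 - 1*38)*((4 + 0/5)*3) = -4/(-1 - 9) + (26 - 1*38)*((4 + 0/5)*3) = -4/(-10) + (26 - 38)*((4 + 0*(1/5))*3) = -4*(-1/10) - 12*(4 + 0)*3 = 2/5 - 48*3 = 2/5 - 12*12 = 2/5 - 144 = -718/5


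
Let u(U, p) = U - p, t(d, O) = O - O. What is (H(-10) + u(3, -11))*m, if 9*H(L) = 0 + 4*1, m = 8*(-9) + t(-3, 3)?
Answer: -1040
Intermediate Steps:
t(d, O) = 0
m = -72 (m = 8*(-9) + 0 = -72 + 0 = -72)
H(L) = 4/9 (H(L) = (0 + 4*1)/9 = (0 + 4)/9 = (1/9)*4 = 4/9)
(H(-10) + u(3, -11))*m = (4/9 + (3 - 1*(-11)))*(-72) = (4/9 + (3 + 11))*(-72) = (4/9 + 14)*(-72) = (130/9)*(-72) = -1040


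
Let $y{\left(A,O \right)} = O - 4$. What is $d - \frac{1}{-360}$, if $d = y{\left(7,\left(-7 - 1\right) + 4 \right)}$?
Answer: $- \frac{2879}{360} \approx -7.9972$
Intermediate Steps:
$y{\left(A,O \right)} = -4 + O$ ($y{\left(A,O \right)} = O - 4 = -4 + O$)
$d = -8$ ($d = -4 + \left(\left(-7 - 1\right) + 4\right) = -4 + \left(-8 + 4\right) = -4 - 4 = -8$)
$d - \frac{1}{-360} = -8 - \frac{1}{-360} = -8 - - \frac{1}{360} = -8 + \frac{1}{360} = - \frac{2879}{360}$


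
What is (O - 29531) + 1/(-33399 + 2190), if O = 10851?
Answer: -582984121/31209 ≈ -18680.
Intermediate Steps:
(O - 29531) + 1/(-33399 + 2190) = (10851 - 29531) + 1/(-33399 + 2190) = -18680 + 1/(-31209) = -18680 - 1/31209 = -582984121/31209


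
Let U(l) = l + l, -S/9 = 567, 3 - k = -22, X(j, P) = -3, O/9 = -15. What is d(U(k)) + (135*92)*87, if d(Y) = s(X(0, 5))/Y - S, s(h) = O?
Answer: 10856403/10 ≈ 1.0856e+6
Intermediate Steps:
O = -135 (O = 9*(-15) = -135)
k = 25 (k = 3 - 1*(-22) = 3 + 22 = 25)
S = -5103 (S = -9*567 = -5103)
s(h) = -135
U(l) = 2*l
d(Y) = 5103 - 135/Y (d(Y) = -135/Y - 1*(-5103) = -135/Y + 5103 = 5103 - 135/Y)
d(U(k)) + (135*92)*87 = (5103 - 135/(2*25)) + (135*92)*87 = (5103 - 135/50) + 12420*87 = (5103 - 135*1/50) + 1080540 = (5103 - 27/10) + 1080540 = 51003/10 + 1080540 = 10856403/10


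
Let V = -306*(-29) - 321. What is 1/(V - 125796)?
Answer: -1/117243 ≈ -8.5293e-6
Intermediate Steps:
V = 8553 (V = 8874 - 321 = 8553)
1/(V - 125796) = 1/(8553 - 125796) = 1/(-117243) = -1/117243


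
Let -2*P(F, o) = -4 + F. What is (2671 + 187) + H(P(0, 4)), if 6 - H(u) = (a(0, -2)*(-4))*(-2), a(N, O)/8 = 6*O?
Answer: 3632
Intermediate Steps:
a(N, O) = 48*O (a(N, O) = 8*(6*O) = 48*O)
P(F, o) = 2 - F/2 (P(F, o) = -(-4 + F)/2 = 2 - F/2)
H(u) = 774 (H(u) = 6 - (48*(-2))*(-4)*(-2) = 6 - (-96*(-4))*(-2) = 6 - 384*(-2) = 6 - 1*(-768) = 6 + 768 = 774)
(2671 + 187) + H(P(0, 4)) = (2671 + 187) + 774 = 2858 + 774 = 3632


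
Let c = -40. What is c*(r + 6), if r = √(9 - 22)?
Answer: -240 - 40*I*√13 ≈ -240.0 - 144.22*I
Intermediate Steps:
r = I*√13 (r = √(-13) = I*√13 ≈ 3.6056*I)
c*(r + 6) = -40*(I*√13 + 6) = -40*(6 + I*√13) = -240 - 40*I*√13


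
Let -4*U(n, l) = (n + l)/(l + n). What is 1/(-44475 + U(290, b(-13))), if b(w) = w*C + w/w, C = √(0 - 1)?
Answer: -4/177901 ≈ -2.2484e-5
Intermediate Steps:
C = I (C = √(-1) = I ≈ 1.0*I)
b(w) = 1 + I*w (b(w) = w*I + w/w = I*w + 1 = 1 + I*w)
U(n, l) = -¼ (U(n, l) = -(n + l)/(4*(l + n)) = -(l + n)/(4*(l + n)) = -¼*1 = -¼)
1/(-44475 + U(290, b(-13))) = 1/(-44475 - ¼) = 1/(-177901/4) = -4/177901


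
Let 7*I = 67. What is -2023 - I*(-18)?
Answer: -12955/7 ≈ -1850.7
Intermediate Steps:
I = 67/7 (I = (⅐)*67 = 67/7 ≈ 9.5714)
-2023 - I*(-18) = -2023 - 67*(-18)/7 = -2023 - 1*(-1206/7) = -2023 + 1206/7 = -12955/7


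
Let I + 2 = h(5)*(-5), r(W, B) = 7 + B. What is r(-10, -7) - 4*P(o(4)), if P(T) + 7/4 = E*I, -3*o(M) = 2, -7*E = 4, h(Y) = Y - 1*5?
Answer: 17/7 ≈ 2.4286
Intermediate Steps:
h(Y) = -5 + Y (h(Y) = Y - 5 = -5 + Y)
E = -4/7 (E = -⅐*4 = -4/7 ≈ -0.57143)
o(M) = -⅔ (o(M) = -⅓*2 = -⅔)
I = -2 (I = -2 + (-5 + 5)*(-5) = -2 + 0*(-5) = -2 + 0 = -2)
P(T) = -17/28 (P(T) = -7/4 - 4/7*(-2) = -7/4 + 8/7 = -17/28)
r(-10, -7) - 4*P(o(4)) = (7 - 7) - 4*(-17/28) = 0 + 17/7 = 17/7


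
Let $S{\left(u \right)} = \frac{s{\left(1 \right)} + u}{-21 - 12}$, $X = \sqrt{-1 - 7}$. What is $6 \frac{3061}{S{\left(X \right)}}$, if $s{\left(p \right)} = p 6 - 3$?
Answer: $- \frac{1818234}{17} + \frac{1212156 i \sqrt{2}}{17} \approx -1.0696 \cdot 10^{5} + 1.0084 \cdot 10^{5} i$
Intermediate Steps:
$s{\left(p \right)} = -3 + 6 p$ ($s{\left(p \right)} = 6 p - 3 = -3 + 6 p$)
$X = 2 i \sqrt{2}$ ($X = \sqrt{-8} = 2 i \sqrt{2} \approx 2.8284 i$)
$S{\left(u \right)} = - \frac{1}{11} - \frac{u}{33}$ ($S{\left(u \right)} = \frac{\left(-3 + 6 \cdot 1\right) + u}{-21 - 12} = \frac{\left(-3 + 6\right) + u}{-21 - 12} = \frac{3 + u}{-33} = \left(3 + u\right) \left(- \frac{1}{33}\right) = - \frac{1}{11} - \frac{u}{33}$)
$6 \frac{3061}{S{\left(X \right)}} = 6 \frac{3061}{- \frac{1}{11} - \frac{2 i \sqrt{2}}{33}} = \frac{18366}{- \frac{1}{11} - \frac{2 i \sqrt{2}}{33}}$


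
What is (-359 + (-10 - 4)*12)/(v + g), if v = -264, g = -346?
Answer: 527/610 ≈ 0.86393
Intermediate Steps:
(-359 + (-10 - 4)*12)/(v + g) = (-359 + (-10 - 4)*12)/(-264 - 346) = (-359 - 14*12)/(-610) = (-359 - 168)*(-1/610) = -527*(-1/610) = 527/610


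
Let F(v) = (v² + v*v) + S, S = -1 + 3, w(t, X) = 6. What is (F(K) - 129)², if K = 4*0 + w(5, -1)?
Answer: 3025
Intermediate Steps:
K = 6 (K = 4*0 + 6 = 0 + 6 = 6)
S = 2
F(v) = 2 + 2*v² (F(v) = (v² + v*v) + 2 = (v² + v²) + 2 = 2*v² + 2 = 2 + 2*v²)
(F(K) - 129)² = ((2 + 2*6²) - 129)² = ((2 + 2*36) - 129)² = ((2 + 72) - 129)² = (74 - 129)² = (-55)² = 3025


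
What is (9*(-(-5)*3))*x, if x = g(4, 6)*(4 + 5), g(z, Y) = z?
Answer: 4860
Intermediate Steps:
x = 36 (x = 4*(4 + 5) = 4*9 = 36)
(9*(-(-5)*3))*x = (9*(-(-5)*3))*36 = (9*(-1*(-15)))*36 = (9*15)*36 = 135*36 = 4860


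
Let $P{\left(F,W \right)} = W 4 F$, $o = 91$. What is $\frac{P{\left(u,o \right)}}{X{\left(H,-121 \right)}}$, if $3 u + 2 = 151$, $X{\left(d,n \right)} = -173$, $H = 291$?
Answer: $- \frac{54236}{519} \approx -104.5$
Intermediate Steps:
$u = \frac{149}{3}$ ($u = - \frac{2}{3} + \frac{1}{3} \cdot 151 = - \frac{2}{3} + \frac{151}{3} = \frac{149}{3} \approx 49.667$)
$P{\left(F,W \right)} = 4 F W$ ($P{\left(F,W \right)} = 4 W F = 4 F W$)
$\frac{P{\left(u,o \right)}}{X{\left(H,-121 \right)}} = \frac{4 \cdot \frac{149}{3} \cdot 91}{-173} = \frac{54236}{3} \left(- \frac{1}{173}\right) = - \frac{54236}{519}$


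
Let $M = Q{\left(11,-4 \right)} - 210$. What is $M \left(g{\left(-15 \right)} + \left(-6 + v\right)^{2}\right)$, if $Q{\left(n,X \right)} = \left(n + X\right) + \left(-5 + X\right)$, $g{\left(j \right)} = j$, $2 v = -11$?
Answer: $-24857$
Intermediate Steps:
$v = - \frac{11}{2}$ ($v = \frac{1}{2} \left(-11\right) = - \frac{11}{2} \approx -5.5$)
$Q{\left(n,X \right)} = -5 + n + 2 X$ ($Q{\left(n,X \right)} = \left(X + n\right) + \left(-5 + X\right) = -5 + n + 2 X$)
$M = -212$ ($M = \left(-5 + 11 + 2 \left(-4\right)\right) - 210 = \left(-5 + 11 - 8\right) - 210 = -2 - 210 = -212$)
$M \left(g{\left(-15 \right)} + \left(-6 + v\right)^{2}\right) = - 212 \left(-15 + \left(-6 - \frac{11}{2}\right)^{2}\right) = - 212 \left(-15 + \left(- \frac{23}{2}\right)^{2}\right) = - 212 \left(-15 + \frac{529}{4}\right) = \left(-212\right) \frac{469}{4} = -24857$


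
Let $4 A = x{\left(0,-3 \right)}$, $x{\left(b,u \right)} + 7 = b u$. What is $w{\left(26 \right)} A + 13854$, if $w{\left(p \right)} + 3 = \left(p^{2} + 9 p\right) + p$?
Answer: $\frac{48885}{4} \approx 12221.0$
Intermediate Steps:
$x{\left(b,u \right)} = -7 + b u$
$A = - \frac{7}{4}$ ($A = \frac{-7 + 0 \left(-3\right)}{4} = \frac{-7 + 0}{4} = \frac{1}{4} \left(-7\right) = - \frac{7}{4} \approx -1.75$)
$w{\left(p \right)} = -3 + p^{2} + 10 p$ ($w{\left(p \right)} = -3 + \left(\left(p^{2} + 9 p\right) + p\right) = -3 + \left(p^{2} + 10 p\right) = -3 + p^{2} + 10 p$)
$w{\left(26 \right)} A + 13854 = \left(-3 + 26^{2} + 10 \cdot 26\right) \left(- \frac{7}{4}\right) + 13854 = \left(-3 + 676 + 260\right) \left(- \frac{7}{4}\right) + 13854 = 933 \left(- \frac{7}{4}\right) + 13854 = - \frac{6531}{4} + 13854 = \frac{48885}{4}$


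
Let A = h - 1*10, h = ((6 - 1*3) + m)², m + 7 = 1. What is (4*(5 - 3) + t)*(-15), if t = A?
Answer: -105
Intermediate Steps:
m = -6 (m = -7 + 1 = -6)
h = 9 (h = ((6 - 1*3) - 6)² = ((6 - 3) - 6)² = (3 - 6)² = (-3)² = 9)
A = -1 (A = 9 - 1*10 = 9 - 10 = -1)
t = -1
(4*(5 - 3) + t)*(-15) = (4*(5 - 3) - 1)*(-15) = (4*2 - 1)*(-15) = (8 - 1)*(-15) = 7*(-15) = -105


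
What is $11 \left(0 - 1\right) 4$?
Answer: $-44$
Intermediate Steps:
$11 \left(0 - 1\right) 4 = 11 \left(-1\right) 4 = \left(-11\right) 4 = -44$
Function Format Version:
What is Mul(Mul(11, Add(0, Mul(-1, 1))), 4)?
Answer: -44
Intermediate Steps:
Mul(Mul(11, Add(0, Mul(-1, 1))), 4) = Mul(Mul(11, Add(0, -1)), 4) = Mul(Mul(11, -1), 4) = Mul(-11, 4) = -44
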